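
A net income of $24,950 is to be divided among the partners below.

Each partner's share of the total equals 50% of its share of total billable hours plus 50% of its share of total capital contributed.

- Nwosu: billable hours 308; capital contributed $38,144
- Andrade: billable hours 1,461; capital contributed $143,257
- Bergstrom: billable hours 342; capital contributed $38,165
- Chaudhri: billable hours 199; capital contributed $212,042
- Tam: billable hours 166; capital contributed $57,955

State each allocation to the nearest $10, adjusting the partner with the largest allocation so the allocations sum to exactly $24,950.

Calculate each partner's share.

Nwosu: $2,520 · Andrade: $11,010 · Bergstrom: $2,700 · Chaudhri: $6,410 · Tam: $2,310

Totals — billable hours 2,476, capital contributed 489,563.
Composite weights (50% billable hours + 50% capital contributed): Nwosu 0.1012; Andrade 0.4413; Bergstrom 0.1080; Chaudhri 0.2567; Tam 0.0927.
Pro-rata amounts: Nwosu 2,523.80; Andrade 11,011.52; Bergstrom 2,695.64; Chaudhri 6,405.87; Tam 2,313.17.
Rounded to nearest $10: Nwosu $2,520; Andrade $11,010; Bergstrom $2,700; Chaudhri $6,410; Tam $2,310. Sum = $24,950.
Rounded total matches; no reconciliation needed.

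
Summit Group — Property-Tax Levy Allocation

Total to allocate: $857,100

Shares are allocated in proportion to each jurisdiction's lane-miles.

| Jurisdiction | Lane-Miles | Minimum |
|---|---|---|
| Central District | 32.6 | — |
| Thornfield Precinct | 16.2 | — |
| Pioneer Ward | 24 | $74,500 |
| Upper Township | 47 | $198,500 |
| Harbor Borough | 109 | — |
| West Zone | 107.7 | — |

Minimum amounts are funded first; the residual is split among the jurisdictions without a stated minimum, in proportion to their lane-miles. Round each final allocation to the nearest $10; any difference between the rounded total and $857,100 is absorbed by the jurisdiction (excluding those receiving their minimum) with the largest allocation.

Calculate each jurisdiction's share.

Guaranteed amounts: Pioneer Ward $74,500; Upper Township $198,500. Balance $584,100.
Balance split over remaining lane-miles 265.5: Central District 71,720.00 → $71,720; Thornfield Precinct 35,640.00 → $35,640; Harbor Borough 239,800.00 → $239,800; West Zone 236,940.00 → $236,940.

Central District: $71,720; Thornfield Precinct: $35,640; Pioneer Ward: $74,500; Upper Township: $198,500; Harbor Borough: $239,800; West Zone: $236,940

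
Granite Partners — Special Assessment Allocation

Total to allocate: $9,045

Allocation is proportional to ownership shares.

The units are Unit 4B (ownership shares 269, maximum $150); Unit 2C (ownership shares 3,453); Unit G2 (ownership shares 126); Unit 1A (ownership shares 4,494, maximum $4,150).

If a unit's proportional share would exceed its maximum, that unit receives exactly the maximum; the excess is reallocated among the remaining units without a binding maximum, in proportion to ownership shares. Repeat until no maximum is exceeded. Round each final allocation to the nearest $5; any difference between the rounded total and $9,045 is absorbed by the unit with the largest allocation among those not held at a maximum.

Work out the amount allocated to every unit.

Sum of ownership shares: 8,342.
Unconstrained shares: Unit 4B 291.67; Unit 2C 3,743.99; Unit G2 136.62; Unit 1A 4,872.72.
Held at cap: Unit 4B ($150), Unit 1A ($4,150); balance $4,745 reallocated over remaining ownership shares 3,579.
Redistributed shares: Unit 2C 4,577.95 → $4,580; Unit G2 167.05 → $165.

Unit 4B: $150 · Unit 2C: $4,580 · Unit G2: $165 · Unit 1A: $4,150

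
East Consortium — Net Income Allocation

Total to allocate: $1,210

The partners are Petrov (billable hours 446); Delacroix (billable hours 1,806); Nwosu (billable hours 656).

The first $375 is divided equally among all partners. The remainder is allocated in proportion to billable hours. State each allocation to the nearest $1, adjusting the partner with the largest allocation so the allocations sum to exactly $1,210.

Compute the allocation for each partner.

Petrov: $253; Delacroix: $644; Nwosu: $313

$375 shared equally gives $125 per partner.
Remainder $835 by billable hours (total 2,908): Petrov 128.06 → $128; Delacroix 518.57 → $519; Nwosu 188.36 → $188.
Totals: Petrov $125 + $128 = $253; Delacroix $125 + $519 = $644; Nwosu $125 + $188 = $313.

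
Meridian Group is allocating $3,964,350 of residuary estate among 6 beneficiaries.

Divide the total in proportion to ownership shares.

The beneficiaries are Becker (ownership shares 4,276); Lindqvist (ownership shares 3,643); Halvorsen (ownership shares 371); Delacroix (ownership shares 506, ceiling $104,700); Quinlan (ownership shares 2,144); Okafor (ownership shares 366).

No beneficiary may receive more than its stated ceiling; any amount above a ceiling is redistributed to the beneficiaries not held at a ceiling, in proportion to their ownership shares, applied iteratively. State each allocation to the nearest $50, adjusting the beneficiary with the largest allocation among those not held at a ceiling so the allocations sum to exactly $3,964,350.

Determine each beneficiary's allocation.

Ownership shares total: 11,306.
Pro-rata shares before constraints: Becker 1,499,342.00; Lindqvist 1,277,386.08; Halvorsen 130,087.90; Delacroix 177,424.47; Quinlan 751,774.85; Okafor 128,334.70.
Held at cap: Delacroix ($104,700); residual $3,859,650 reallocated over remaining ownership shares 10,800.
Shares after redistribution: Becker 1,528,135.50 → $1,528,150; Lindqvist 1,301,917.12 → $1,301,900; Halvorsen 132,586.12 → $132,600; Quinlan 766,212.00 → $766,200; Okafor 130,799.25 → $130,800.

Becker: $1,528,150 · Lindqvist: $1,301,900 · Halvorsen: $132,600 · Delacroix: $104,700 · Quinlan: $766,200 · Okafor: $130,800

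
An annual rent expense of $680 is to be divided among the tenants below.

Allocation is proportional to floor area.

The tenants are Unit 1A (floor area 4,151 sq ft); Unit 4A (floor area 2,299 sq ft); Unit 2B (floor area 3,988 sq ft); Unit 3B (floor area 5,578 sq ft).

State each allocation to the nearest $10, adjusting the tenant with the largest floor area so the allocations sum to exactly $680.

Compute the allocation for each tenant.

Floor area total: 16,016.
Proportional shares: Unit 1A 4,151/16,016 × $680 = 176.24; Unit 4A 2,299/16,016 × $680 = 97.61; Unit 2B 3,988/16,016 × $680 = 169.32; Unit 3B 5,578/16,016 × $680 = 236.83.
Rounded to nearest $10: Unit 1A $180; Unit 4A $100; Unit 2B $170; Unit 3B $240. Sum = $690.
Difference $680 − $690 = −$10 applied to largest floor area (Unit 3B): Unit 3B becomes $230.

Unit 1A: $180 · Unit 4A: $100 · Unit 2B: $170 · Unit 3B: $230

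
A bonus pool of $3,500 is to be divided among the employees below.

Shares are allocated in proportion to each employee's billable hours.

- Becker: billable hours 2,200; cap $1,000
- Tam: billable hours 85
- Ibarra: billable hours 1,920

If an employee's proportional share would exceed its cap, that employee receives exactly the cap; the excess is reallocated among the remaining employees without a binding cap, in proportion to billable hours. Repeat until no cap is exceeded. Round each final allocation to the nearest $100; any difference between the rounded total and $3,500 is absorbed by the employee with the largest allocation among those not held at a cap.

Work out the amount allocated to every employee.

Becker: $1,000; Tam: $100; Ibarra: $2,400

Total billable hours = 4,205.
Proportional shares (ignoring caps): Becker 1,831.15; Tam 70.75; Ibarra 1,598.10.
Held at cap: Becker ($1,000); remaining pool $2,500 reallocated over remaining billable hours 2,005.
Remaining shares: Tam 105.99 → $100; Ibarra 2,394.01 → $2,400.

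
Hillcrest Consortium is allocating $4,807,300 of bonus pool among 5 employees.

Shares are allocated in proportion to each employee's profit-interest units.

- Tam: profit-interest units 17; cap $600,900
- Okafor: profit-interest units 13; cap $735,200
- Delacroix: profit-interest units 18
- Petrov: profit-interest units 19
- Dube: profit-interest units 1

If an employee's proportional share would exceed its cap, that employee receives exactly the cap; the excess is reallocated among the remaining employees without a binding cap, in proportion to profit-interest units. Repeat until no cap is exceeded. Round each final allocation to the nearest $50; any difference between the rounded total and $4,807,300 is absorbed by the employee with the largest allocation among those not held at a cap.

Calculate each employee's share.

Combined profit-interest units = 68.
Unconstrained shares: Tam 1,201,825.00; Okafor 919,042.65; Delacroix 1,272,520.59; Petrov 1,343,216.18; Dube 70,695.59.
Capped: Tam ($600,900), Okafor ($735,200); remaining pool $3,471,200 reallocated over remaining profit-interest units 38.
Shares after redistribution: Delacroix 1,644,252.63 → $1,644,250; Petrov 1,735,600.00 → $1,735,600; Dube 91,347.37 → $91,350.

Tam: $600,900; Okafor: $735,200; Delacroix: $1,644,250; Petrov: $1,735,600; Dube: $91,350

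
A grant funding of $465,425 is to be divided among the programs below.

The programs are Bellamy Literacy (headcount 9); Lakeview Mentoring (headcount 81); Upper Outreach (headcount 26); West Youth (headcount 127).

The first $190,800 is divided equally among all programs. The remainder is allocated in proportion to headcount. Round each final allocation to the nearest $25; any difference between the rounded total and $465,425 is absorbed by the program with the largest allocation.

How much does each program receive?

$190,800 shared equally gives $47,700 per program.
Remainder $274,625 by headcount (total 243): Bellamy Literacy 10,171.30 → $10,175; Lakeview Mentoring 91,541.67 → $91,550; Upper Outreach 29,383.74 → $29,375; West Youth 143,528.29 → $143,525.
Totals: Bellamy Literacy $47,700 + $10,175 = $57,875; Lakeview Mentoring $47,700 + $91,550 = $139,250; Upper Outreach $47,700 + $29,375 = $77,075; West Youth $47,700 + $143,525 = $191,225.

Bellamy Literacy: $57,875; Lakeview Mentoring: $139,250; Upper Outreach: $77,075; West Youth: $191,225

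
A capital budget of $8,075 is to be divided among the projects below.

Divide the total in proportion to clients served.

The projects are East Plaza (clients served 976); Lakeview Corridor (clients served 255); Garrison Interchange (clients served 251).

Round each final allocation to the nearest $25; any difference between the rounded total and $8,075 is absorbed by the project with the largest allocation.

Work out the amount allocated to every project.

Total clients served = 1,482.
Unrounded shares: East Plaza 976/1,482 × $8,075 = 5,317.95; Lakeview Corridor 255/1,482 × $8,075 = 1,389.42; Garrison Interchange 251/1,482 × $8,075 = 1,367.63.
Rounded to nearest $25: East Plaza $5,325; Lakeview Corridor $1,400; Garrison Interchange $1,375. Sum = $8,100.
Difference $8,075 − $8,100 = −$25 applied to largest allocation (East Plaza): East Plaza becomes $5,300.

East Plaza: $5,300; Lakeview Corridor: $1,400; Garrison Interchange: $1,375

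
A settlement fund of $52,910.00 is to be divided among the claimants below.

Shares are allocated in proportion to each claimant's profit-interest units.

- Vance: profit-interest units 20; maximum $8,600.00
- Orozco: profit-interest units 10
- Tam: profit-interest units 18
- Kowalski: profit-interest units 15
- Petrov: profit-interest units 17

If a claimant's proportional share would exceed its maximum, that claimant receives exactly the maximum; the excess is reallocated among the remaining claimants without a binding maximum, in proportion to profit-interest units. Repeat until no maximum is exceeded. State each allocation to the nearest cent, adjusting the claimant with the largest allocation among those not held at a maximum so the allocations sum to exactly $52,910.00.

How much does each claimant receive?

Vance: $8,600.00 | Orozco: $7,385.00 | Tam: $13,293.00 | Kowalski: $11,077.50 | Petrov: $12,554.50

Combined profit-interest units = 80.
Proportional shares (ignoring caps): Vance 13,227.5000; Orozco 6,613.7500; Tam 11,904.7500; Kowalski 9,920.6250; Petrov 11,243.3750.
Held at cap: Vance ($8,600.00); remaining pool $44,310.00 reallocated over remaining profit-interest units 60.
Shares after redistribution: Orozco 7,385.0000 → $7,385.00; Tam 13,293.0000 → $13,293.00; Kowalski 11,077.5000 → $11,077.50; Petrov 12,554.5000 → $12,554.50.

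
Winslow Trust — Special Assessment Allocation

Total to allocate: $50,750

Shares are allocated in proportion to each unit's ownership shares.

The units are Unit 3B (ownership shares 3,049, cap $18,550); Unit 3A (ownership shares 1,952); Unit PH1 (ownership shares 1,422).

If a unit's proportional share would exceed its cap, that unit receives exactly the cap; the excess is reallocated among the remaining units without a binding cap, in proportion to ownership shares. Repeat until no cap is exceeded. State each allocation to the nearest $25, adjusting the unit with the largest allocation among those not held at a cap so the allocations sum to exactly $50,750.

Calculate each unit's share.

Unit 3B: $18,550 | Unit 3A: $18,625 | Unit PH1: $13,575

Total ownership shares = 6,423.
Proportional shares (ignoring caps): Unit 3B 24,091.04; Unit 3A 15,423.32; Unit PH1 11,235.64.
Held at cap: Unit 3B ($18,550); remaining pool $32,200 reallocated over remaining ownership shares 3,374.
Redistributed shares: Unit 3A 18,629.05 → $18,625; Unit PH1 13,570.95 → $13,575.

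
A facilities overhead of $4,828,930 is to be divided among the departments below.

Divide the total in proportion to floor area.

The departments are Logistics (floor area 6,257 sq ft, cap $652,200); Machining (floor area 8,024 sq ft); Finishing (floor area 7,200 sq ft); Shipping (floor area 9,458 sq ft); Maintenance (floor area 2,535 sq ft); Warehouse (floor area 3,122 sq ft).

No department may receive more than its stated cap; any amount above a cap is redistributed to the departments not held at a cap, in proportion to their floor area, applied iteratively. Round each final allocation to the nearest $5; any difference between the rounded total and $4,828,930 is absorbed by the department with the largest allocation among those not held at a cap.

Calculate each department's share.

Total floor area = 36,596.
Pro-rata shares before constraints: Logistics 825,626.16; Machining 1,058,786.05; Finishing 950,057.27; Shipping 1,248,005.79; Maintenance 334,499.33; Warehouse 411,955.39.
Held at cap: Logistics ($652,200); residual $4,176,730 reallocated over remaining floor area 30,339.
Remaining shares: Machining 1,104,653.47 → $1,104,655; Finishing 991,214.48 → $991,215; Shipping 1,302,070.35 → $1,302,070; Maintenance 348,990.10 → $348,990; Warehouse 429,801.61 → $429,800.

Logistics: $652,200 · Machining: $1,104,655 · Finishing: $991,215 · Shipping: $1,302,070 · Maintenance: $348,990 · Warehouse: $429,800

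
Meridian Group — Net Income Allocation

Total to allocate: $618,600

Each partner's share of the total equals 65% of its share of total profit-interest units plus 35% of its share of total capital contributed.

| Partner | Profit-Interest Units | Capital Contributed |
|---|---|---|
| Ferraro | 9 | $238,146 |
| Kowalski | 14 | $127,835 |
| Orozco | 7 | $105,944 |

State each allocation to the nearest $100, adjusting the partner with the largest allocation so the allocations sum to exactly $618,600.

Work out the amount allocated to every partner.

Profit-interest units total 30; capital contributed total 471,925.
Blended shares (65% profit-interest units + 35% capital contributed): Ferraro 0.3716; Kowalski 0.3981; Orozco 0.2302.
Proportional shares: Ferraro 229,883.75; Kowalski 246,290.21; Orozco 142,426.04.
Rounded to nearest $100: Ferraro $229,900; Kowalski $246,300; Orozco $142,400. Sum = $618,600.
Sum already equals the total — no adjustment.

Ferraro: $229,900 · Kowalski: $246,300 · Orozco: $142,400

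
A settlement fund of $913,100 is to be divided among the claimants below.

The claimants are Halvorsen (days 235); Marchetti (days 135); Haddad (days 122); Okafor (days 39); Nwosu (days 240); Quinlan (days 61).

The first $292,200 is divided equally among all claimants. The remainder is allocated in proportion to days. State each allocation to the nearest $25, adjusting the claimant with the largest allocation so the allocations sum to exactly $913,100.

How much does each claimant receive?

Halvorsen: $224,075 · Marchetti: $149,450 · Haddad: $139,750 · Okafor: $77,800 · Nwosu: $227,800 · Quinlan: $94,225

First tranche $292,200 split equally: $48,700 each.
Remainder $620,900 by days (total 832): Halvorsen 175,374.40 → $175,375; Marchetti 100,747.00 → $100,750; Haddad 91,045.43 → $91,050; Okafor 29,104.69 → $29,100; Nwosu 179,105.77 → $179,100; Quinlan 45,522.72 → $45,525.
Totals: Halvorsen $48,700 + $175,375 = $224,075; Marchetti $48,700 + $100,750 = $149,450; Haddad $48,700 + $91,050 = $139,750; Okafor $48,700 + $29,100 = $77,800; Nwosu $48,700 + $179,100 = $227,800; Quinlan $48,700 + $45,525 = $94,225.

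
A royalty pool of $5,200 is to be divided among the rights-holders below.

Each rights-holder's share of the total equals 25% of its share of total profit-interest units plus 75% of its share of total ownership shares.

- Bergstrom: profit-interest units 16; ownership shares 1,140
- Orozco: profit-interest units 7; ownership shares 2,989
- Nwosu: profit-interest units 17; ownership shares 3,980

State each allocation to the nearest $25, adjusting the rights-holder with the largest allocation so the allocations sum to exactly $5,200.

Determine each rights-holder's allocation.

Totals — profit-interest units 40, ownership shares 8,109.
Blended shares (25% profit-interest units + 75% ownership shares): Bergstrom 0.2054; Orozco 0.3202; Nwosu 0.4744.
Proportional shares: Bergstrom 1,068.28; Orozco 1,665.05; Nwosu 2,466.67.
Rounded to nearest $25: Bergstrom $1,075; Orozco $1,675; Nwosu $2,475. Sum = $5,225.
Difference $5,200 − $5,225 = −$25 applied to largest allocation (Nwosu): Nwosu becomes $2,450.

Bergstrom: $1,075 · Orozco: $1,675 · Nwosu: $2,450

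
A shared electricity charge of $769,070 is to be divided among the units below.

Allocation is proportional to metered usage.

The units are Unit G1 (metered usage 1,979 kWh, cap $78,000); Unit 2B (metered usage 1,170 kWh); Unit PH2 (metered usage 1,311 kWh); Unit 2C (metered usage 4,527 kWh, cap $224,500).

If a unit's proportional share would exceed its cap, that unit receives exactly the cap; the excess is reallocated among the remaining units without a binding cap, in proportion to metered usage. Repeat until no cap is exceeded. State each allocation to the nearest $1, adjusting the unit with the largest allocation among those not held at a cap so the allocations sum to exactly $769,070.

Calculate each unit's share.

Unit G1: $78,000 · Unit 2B: $220,027 · Unit PH2: $246,543 · Unit 2C: $224,500

Total metered usage = 8,987.
Proportional shares (ignoring caps): Unit G1 169,354.57; Unit 2B 100,123.72; Unit PH2 112,189.92; Unit 2C 387,401.79.
Capped: Unit G1 ($78,000), Unit 2C ($224,500); remaining pool $466,570 reallocated over remaining metered usage 2,481.
Remaining shares: Unit 2B 220,026.96 → $220,027; Unit PH2 246,543.04 → $246,543.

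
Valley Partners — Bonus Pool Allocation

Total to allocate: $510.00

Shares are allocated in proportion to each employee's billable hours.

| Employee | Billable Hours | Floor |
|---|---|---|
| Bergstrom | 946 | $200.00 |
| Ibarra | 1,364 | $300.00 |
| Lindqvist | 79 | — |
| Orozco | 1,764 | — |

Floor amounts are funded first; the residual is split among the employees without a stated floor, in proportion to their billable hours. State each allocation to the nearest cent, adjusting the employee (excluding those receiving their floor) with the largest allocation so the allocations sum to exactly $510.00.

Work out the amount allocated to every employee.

Fund the minimums — Bergstrom $200.00; Ibarra $300.00. Balance $10.00.
Balance split over remaining billable hours 1,843: Lindqvist 0.4286 → $0.43; Orozco 9.5714 → $9.57.

Bergstrom: $200.00 | Ibarra: $300.00 | Lindqvist: $0.43 | Orozco: $9.57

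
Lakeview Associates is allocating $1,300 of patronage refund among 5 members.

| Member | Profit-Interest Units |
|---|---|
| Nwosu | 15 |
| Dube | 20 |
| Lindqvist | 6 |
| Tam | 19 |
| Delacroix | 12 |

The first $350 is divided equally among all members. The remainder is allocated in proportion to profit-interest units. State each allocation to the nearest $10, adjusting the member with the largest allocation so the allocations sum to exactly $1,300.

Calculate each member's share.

Nwosu: $270; Dube: $330; Lindqvist: $150; Tam: $320; Delacroix: $230

$350 shared equally gives $70 per member.
Remainder $950 by profit-interest units (total 72): Nwosu 197.92 → $200; Dube 263.89 → $260; Lindqvist 79.17 → $80; Tam 250.69 → $250; Delacroix 158.33 → $160.
Totals: Nwosu $70 + $200 = $270; Dube $70 + $260 = $330; Lindqvist $70 + $80 = $150; Tam $70 + $250 = $320; Delacroix $70 + $160 = $230.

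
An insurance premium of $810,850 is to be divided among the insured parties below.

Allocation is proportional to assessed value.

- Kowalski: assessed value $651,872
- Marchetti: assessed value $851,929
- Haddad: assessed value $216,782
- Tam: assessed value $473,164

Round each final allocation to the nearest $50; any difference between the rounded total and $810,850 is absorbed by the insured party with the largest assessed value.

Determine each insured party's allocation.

Kowalski: $240,950 | Marchetti: $314,850 | Haddad: $80,150 | Tam: $174,900

Sum of assessed value: 651,872 + 851,929 + 216,782 + 473,164 = 2,193,747.
Proportional shares: Kowalski 240,944.11; Marchetti 314,888.92; Haddad 80,126.69; Tam 174,890.28.
Rounded to nearest $50: Kowalski $240,950; Marchetti $314,900; Haddad $80,150; Tam $174,900. Sum = $810,900.
Difference $810,850 − $810,900 = −$50 applied to largest assessed value (Marchetti): Marchetti becomes $314,850.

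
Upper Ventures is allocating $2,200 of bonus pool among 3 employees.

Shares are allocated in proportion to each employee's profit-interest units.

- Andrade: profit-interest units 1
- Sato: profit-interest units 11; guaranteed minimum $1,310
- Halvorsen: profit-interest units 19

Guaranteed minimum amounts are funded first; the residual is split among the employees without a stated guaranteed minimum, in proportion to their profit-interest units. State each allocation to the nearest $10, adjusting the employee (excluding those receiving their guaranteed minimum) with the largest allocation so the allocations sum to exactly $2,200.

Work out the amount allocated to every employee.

Guaranteed amounts: Sato $1,310. Balance $890.
Balance split over remaining profit-interest units 20: Andrade 44.50 → $40; Halvorsen 845.50 → $850.

Andrade: $40 · Sato: $1,310 · Halvorsen: $850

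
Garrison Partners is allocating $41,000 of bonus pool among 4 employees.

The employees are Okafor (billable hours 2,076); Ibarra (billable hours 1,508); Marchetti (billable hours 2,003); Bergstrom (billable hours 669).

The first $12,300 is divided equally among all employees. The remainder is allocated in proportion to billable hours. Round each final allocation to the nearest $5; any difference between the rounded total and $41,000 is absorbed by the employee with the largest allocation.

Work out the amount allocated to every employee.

Okafor: $12,595; Ibarra: $9,995; Marchetti: $12,265; Bergstrom: $6,145

First tranche $12,300 split equally: $3,075 each.
Remainder $28,700 by billable hours (total 6,256): Okafor 9,523.85 → $9,525; Ibarra 6,918.09 → $6,920; Marchetti 9,188.95 → $9,190; Bergstrom 3,069.10 → $3,070.
Rounding difference −$5 on remainder applied to Okafor.
Totals: Okafor $3,075 + $9,520 = $12,595; Ibarra $3,075 + $6,920 = $9,995; Marchetti $3,075 + $9,190 = $12,265; Bergstrom $3,075 + $3,070 = $6,145.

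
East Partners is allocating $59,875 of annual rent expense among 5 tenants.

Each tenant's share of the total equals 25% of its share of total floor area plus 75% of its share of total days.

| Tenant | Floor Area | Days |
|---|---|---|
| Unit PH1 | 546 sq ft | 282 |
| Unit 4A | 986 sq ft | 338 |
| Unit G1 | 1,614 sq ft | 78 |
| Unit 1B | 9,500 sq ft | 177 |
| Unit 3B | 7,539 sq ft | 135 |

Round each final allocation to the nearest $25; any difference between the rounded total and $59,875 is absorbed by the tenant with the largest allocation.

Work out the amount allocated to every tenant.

Unit PH1: $12,950; Unit 4A: $15,725; Unit G1: $4,675; Unit 1B: $14,925; Unit 3B: $11,600

Floor area total 20,185; days total 1,010.
Combined weights (25% floor area + 75% days): Unit PH1 0.2162; Unit 4A 0.2632; Unit G1 0.0779; Unit 1B 0.2491; Unit 3B 0.1936.
Raw shares: Unit PH1 12,943.08; Unit 4A 15,759.23; Unit G1 4,664.91; Unit 1B 14,914.70; Unit 3B 11,593.08.
Rounded to nearest $25: Unit PH1 $12,950; Unit 4A $15,750; Unit G1 $4,675; Unit 1B $14,925; Unit 3B $11,600. Sum = $59,900.
Difference $59,875 − $59,900 = −$25 applied to largest allocation (Unit 4A): Unit 4A becomes $15,725.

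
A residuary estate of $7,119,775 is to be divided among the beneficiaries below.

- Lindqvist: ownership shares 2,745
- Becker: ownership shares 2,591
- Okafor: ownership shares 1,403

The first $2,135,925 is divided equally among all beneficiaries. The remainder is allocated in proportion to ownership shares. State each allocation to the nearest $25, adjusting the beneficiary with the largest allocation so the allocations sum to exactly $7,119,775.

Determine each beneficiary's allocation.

Lindqvist: $2,742,050 · Becker: $2,628,150 · Okafor: $1,749,575

$2,135,925 shared equally gives $711,975 per beneficiary.
Remainder $4,983,850 by ownership shares (total 6,739): Lindqvist 2,030,073.94 → $2,030,075; Becker 1,916,182.72 → $1,916,175; Okafor 1,037,593.34 → $1,037,600.
Totals: Lindqvist $711,975 + $2,030,075 = $2,742,050; Becker $711,975 + $1,916,175 = $2,628,150; Okafor $711,975 + $1,037,600 = $1,749,575.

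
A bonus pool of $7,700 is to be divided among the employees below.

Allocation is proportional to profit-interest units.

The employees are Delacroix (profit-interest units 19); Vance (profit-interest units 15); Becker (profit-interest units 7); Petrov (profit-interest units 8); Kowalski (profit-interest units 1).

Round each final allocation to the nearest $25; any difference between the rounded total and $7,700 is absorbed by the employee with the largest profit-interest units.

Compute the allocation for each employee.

Combined profit-interest units = 19 + 15 + 7 + 8 + 1 = 50.
Unrounded shares: Delacroix 2,926.00; Vance 2,310.00; Becker 1,078.00; Petrov 1,232.00; Kowalski 154.00.
After rounding ($25): Delacroix $2,925; Vance $2,300; Becker $1,075; Petrov $1,225; Kowalski $150. Sum = $7,675.
Difference $7,700 − $7,675 = +$25 applied to largest profit-interest units (Delacroix): Delacroix becomes $2,950.

Delacroix: $2,950 | Vance: $2,300 | Becker: $1,075 | Petrov: $1,225 | Kowalski: $150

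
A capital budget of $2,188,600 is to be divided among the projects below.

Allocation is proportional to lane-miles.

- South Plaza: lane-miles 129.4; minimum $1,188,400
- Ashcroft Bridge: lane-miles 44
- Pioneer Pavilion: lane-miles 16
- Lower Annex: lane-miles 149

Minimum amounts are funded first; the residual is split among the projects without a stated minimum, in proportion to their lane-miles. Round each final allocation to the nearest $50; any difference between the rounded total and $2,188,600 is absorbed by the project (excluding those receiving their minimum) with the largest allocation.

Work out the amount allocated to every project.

Minimums first: South Plaza $1,188,400. Balance $1,000,200.
Balance split over remaining lane-miles 209: Ashcroft Bridge 210,568.42 → $210,550; Pioneer Pavilion 76,570.33 → $76,550; Lower Annex 713,061.24 → $713,050.
Rounding difference +$50 applied to Lower Annex → $713,100.

South Plaza: $1,188,400 · Ashcroft Bridge: $210,550 · Pioneer Pavilion: $76,550 · Lower Annex: $713,100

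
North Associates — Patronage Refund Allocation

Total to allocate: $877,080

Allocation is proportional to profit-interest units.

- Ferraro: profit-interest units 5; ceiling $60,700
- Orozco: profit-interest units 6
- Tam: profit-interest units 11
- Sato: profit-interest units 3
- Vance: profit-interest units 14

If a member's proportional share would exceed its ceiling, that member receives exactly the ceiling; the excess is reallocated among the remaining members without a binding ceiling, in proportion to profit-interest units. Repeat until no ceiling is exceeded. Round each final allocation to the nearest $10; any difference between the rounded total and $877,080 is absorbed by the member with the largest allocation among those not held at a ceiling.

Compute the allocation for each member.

Ferraro: $60,700 · Orozco: $144,070 · Tam: $264,120 · Sato: $72,030 · Vance: $336,160

Profit-interest units total: 39.
Proportional shares (ignoring caps): Ferraro 112,446.15; Orozco 134,935.38; Tam 247,381.54; Sato 67,467.69; Vance 314,849.23.
Capped: Ferraro ($60,700); remaining pool $816,380 reallocated over remaining profit-interest units 34.
Redistributed shares: Orozco 144,067.06 → $144,070; Tam 264,122.94 → $264,120; Sato 72,033.53 → $72,030; Vance 336,156.47 → $336,160.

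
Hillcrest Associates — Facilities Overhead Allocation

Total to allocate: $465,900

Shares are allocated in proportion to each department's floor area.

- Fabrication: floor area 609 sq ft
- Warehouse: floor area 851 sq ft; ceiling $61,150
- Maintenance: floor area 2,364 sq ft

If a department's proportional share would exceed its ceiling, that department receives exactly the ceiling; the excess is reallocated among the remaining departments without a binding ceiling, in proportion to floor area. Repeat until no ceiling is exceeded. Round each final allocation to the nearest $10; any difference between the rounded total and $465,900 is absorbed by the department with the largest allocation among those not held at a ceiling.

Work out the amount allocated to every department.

Sum of floor area: 3,824.
Unconstrained shares: Fabrication 74,197.99; Warehouse 103,682.24; Maintenance 288,019.77.
Capped: Warehouse ($61,150); balance $404,750 reallocated over remaining floor area 2,973.
Shares after redistribution: Fabrication 82,910.44 → $82,910; Maintenance 321,839.56 → $321,840.

Fabrication: $82,910; Warehouse: $61,150; Maintenance: $321,840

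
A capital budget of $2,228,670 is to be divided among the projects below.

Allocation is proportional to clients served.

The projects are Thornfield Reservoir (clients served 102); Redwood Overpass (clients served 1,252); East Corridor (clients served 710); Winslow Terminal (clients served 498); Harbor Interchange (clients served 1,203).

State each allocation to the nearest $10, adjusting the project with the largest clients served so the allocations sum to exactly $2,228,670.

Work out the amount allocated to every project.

Thornfield Reservoir: $60,380 | Redwood Overpass: $741,110 | East Corridor: $420,280 | Winslow Terminal: $294,790 | Harbor Interchange: $712,110

Clients served total: 102 + 1,252 + 710 + 498 + 1,203 = 3,765.
Unrounded shares: Thornfield Reservoir 60,378.31; Redwood Overpass 741,114.17; East Corridor 420,280.40; Winslow Terminal 294,788.22; Harbor Interchange 712,108.90.
After rounding ($10): Thornfield Reservoir $60,380; Redwood Overpass $741,110; East Corridor $420,280; Winslow Terminal $294,790; Harbor Interchange $712,110. Sum = $2,228,670.
No rounding difference to absorb.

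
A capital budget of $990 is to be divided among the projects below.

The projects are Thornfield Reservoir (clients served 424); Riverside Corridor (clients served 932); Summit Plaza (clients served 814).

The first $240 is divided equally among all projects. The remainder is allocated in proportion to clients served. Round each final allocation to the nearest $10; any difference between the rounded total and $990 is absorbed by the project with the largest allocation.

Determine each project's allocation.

Thornfield Reservoir: $230 · Riverside Corridor: $400 · Summit Plaza: $360

Equal tier: $240 ÷ 3 = $80 apiece.
Remainder $750 by clients served (total 2,170): Thornfield Reservoir 146.54 → $150; Riverside Corridor 322.12 → $320; Summit Plaza 281.34 → $280.
Totals: Thornfield Reservoir $80 + $150 = $230; Riverside Corridor $80 + $320 = $400; Summit Plaza $80 + $280 = $360.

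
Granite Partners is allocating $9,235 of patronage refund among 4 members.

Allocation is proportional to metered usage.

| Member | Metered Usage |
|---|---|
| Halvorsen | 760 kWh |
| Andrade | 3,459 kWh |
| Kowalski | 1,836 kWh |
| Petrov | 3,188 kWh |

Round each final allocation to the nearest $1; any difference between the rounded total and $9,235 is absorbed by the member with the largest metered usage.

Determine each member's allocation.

Total metered usage = 9,243.
Proportional shares: Halvorsen 760/9,243 × $9,235 = 759.34; Andrade 3,459/9,243 × $9,235 = 3,456.01; Kowalski 1,836/9,243 × $9,235 = 1,834.41; Petrov 3,188/9,243 × $9,235 = 3,185.24.
At nearest $1: Halvorsen $759; Andrade $3,456; Kowalski $1,834; Petrov $3,185. Sum = $9,234.
Difference $9,235 − $9,234 = +$1 applied to largest metered usage (Andrade): Andrade becomes $3,457.

Halvorsen: $759; Andrade: $3,457; Kowalski: $1,834; Petrov: $3,185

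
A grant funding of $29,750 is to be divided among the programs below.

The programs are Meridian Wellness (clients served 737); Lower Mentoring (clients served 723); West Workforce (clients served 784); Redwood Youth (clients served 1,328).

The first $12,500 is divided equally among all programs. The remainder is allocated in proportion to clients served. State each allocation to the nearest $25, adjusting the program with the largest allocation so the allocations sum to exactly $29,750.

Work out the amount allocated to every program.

First tranche $12,500 split equally: $3,125 each.
Remainder $17,250 by clients served (total 3,572): Meridian Wellness 3,559.14 → $3,550; Lower Mentoring 3,491.53 → $3,500; West Workforce 3,786.11 → $3,775; Redwood Youth 6,413.21 → $6,425.
Totals: Meridian Wellness $3,125 + $3,550 = $6,675; Lower Mentoring $3,125 + $3,500 = $6,625; West Workforce $3,125 + $3,775 = $6,900; Redwood Youth $3,125 + $6,425 = $9,550.

Meridian Wellness: $6,675 · Lower Mentoring: $6,625 · West Workforce: $6,900 · Redwood Youth: $9,550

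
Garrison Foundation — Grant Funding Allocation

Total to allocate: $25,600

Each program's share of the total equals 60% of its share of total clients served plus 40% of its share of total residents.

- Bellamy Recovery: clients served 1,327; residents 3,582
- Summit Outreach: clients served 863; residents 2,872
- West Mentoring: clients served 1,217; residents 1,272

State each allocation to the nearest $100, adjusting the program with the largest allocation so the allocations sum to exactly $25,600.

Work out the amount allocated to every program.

Clients served total 3,407; residents total 7,726.
Blended shares (60% clients served + 40% residents): Bellamy Recovery 0.4191; Summit Outreach 0.3007; West Mentoring 0.2802.
Pro-rata amounts: Bellamy Recovery 10,730.16; Summit Outreach 7,697.25; West Mentoring 7,172.58.
After rounding ($100): Bellamy Recovery $10,700; Summit Outreach $7,700; West Mentoring $7,200. Sum = $25,600.
Sum already equals the total — no adjustment.

Bellamy Recovery: $10,700 · Summit Outreach: $7,700 · West Mentoring: $7,200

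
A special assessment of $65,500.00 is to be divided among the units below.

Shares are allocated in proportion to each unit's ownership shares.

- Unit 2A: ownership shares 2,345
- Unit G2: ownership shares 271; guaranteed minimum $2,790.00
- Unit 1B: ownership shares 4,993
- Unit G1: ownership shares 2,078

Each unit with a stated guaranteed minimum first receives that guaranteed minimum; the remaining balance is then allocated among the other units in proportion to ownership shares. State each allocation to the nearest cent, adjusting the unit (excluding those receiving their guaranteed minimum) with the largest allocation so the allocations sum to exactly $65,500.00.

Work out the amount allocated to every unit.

Fund the minimums — Unit G2 $2,790.00. Remaining pool $62,710.00.
Remaining pool split over remaining ownership shares 9,416: Unit 2A 15,617.5605 → $15,617.56; Unit 1B 33,253.0831 → $33,253.08; Unit G1 13,839.3564 → $13,839.36.

Unit 2A: $15,617.56; Unit G2: $2,790.00; Unit 1B: $33,253.08; Unit G1: $13,839.36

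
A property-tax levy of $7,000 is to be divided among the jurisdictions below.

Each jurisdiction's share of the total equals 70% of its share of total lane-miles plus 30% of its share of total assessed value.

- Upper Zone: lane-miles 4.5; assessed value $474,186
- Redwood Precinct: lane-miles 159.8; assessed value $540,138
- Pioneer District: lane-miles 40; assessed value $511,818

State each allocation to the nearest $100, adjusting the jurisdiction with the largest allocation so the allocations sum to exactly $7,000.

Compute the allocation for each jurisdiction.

Upper Zone: $800 · Redwood Precinct: $4,500 · Pioneer District: $1,700

Totals — lane-miles 204.3, assessed value 1,526,142.
Blended shares (70% lane-miles + 30% assessed value): Upper Zone 0.1086; Redwood Precinct 0.6537; Pioneer District 0.2377.
Raw shares: Upper Zone 760.42; Redwood Precinct 4,575.94; Pioneer District 1,663.64.
Rounded to nearest $100: Upper Zone $800; Redwood Precinct $4,600; Pioneer District $1,700. Sum = $7,100.
Difference $7,000 − $7,100 = −$100 applied to largest allocation (Redwood Precinct): Redwood Precinct becomes $4,500.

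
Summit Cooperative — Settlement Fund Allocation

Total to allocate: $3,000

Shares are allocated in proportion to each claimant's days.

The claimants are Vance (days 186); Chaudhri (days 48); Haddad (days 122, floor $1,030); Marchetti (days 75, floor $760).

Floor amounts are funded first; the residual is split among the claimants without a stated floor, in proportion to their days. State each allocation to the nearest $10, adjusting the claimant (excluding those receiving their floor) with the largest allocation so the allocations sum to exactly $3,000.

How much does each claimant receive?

Guaranteed amounts: Haddad $1,030; Marchetti $760. Balance $1,210.
Balance split over remaining days 234: Vance 961.79 → $960; Chaudhri 248.21 → $250.

Vance: $960; Chaudhri: $250; Haddad: $1,030; Marchetti: $760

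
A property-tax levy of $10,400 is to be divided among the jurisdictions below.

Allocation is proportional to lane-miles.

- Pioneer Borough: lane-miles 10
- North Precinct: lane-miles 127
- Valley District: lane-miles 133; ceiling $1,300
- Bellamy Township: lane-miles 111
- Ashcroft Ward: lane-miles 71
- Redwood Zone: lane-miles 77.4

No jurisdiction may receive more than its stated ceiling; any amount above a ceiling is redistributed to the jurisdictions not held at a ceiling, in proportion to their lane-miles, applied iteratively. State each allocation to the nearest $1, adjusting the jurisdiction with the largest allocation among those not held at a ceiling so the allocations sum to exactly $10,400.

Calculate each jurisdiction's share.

Pioneer Borough: $230; North Precinct: $2,915; Valley District: $1,300; Bellamy Township: $2,548; Ashcroft Ward: $1,630; Redwood Zone: $1,777

Total lane-miles = 529.4.
Proportional shares (ignoring caps): Pioneer Borough 196.45; North Precinct 2,494.90; Valley District 2,612.77; Bellamy Township 2,180.58; Ashcroft Ward 1,394.79; Redwood Zone 1,520.51.
Cap binds for Valley District ($1,300); remaining pool $9,100 reallocated over remaining lane-miles 396.4.
Shares after redistribution: Pioneer Borough 229.57 → $230; North Precinct 2,915.49 → $2,915; Bellamy Township 2,548.18 → $2,548; Ashcroft Ward 1,629.92 → $1,630; Redwood Zone 1,776.84 → $1,777.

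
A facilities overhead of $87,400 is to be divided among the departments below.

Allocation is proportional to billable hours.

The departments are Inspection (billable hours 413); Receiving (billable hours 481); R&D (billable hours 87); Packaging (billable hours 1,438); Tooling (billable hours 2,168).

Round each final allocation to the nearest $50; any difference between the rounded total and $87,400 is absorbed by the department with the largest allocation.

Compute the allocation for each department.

Inspection: $7,850 | Receiving: $9,150 | R&D: $1,650 | Packaging: $27,400 | Tooling: $41,350

Sum of billable hours: 4,587.
Unrounded shares: Inspection 413/4,587 × $87,400 = 7,869.24; Receiving 481/4,587 × $87,400 = 9,164.90; R&D 87/4,587 × $87,400 = 1,657.68; Packaging 1,438/4,587 × $87,400 = 27,399.43; Tooling 2,168/4,587 × $87,400 = 41,308.74.
After rounding ($50): Inspection $7,850; Receiving $9,150; R&D $1,650; Packaging $27,400; Tooling $41,300. Sum = $87,350.
Difference $87,400 − $87,350 = +$50 applied to largest allocation (Tooling): Tooling becomes $41,350.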